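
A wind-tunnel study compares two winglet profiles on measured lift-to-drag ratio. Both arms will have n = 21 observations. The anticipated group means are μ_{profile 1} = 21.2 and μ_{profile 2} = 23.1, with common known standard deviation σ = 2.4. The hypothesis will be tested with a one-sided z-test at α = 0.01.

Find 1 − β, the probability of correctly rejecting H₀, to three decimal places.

Power ≈ 0.594

Standardized effect: d = |μ_{profile 1} − μ_{profile 2}| / σ = |21.2 − 23.1| / 2.4 = 0.7917
Noncentrality parameter: δ = d·√(n/2) = 0.7917 × √(21/2) = 2.5653
Critical value for a one-sided test at α = 0.01: z_α = 2.326.
Power = Φ(δ − 2.326) = Φ(0.239) = 0.5944.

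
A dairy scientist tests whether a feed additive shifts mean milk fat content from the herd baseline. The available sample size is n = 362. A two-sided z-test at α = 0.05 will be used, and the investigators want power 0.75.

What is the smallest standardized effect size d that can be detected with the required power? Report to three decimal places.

d ≈ 0.138

Need Φ(δ − 1.960) = 0.75, so δ = 1.960 + 0.674 = 2.634.
(Lower-tail contribution to power is negligible for δ > 0.)
δ = d·√n ⇒ d = δ/√n = 2.634/√362 = 0.1385.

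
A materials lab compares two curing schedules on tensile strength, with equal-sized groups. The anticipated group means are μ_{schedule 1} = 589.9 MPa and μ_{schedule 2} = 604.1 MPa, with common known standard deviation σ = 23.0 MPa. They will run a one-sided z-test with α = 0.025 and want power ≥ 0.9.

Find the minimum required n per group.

n = 56 per group

Standardized effect: d = |μ_{schedule 1} − μ_{schedule 2}| / σ = |589.9 − 604.1| / 23.0 = 0.6174
Set Φ(δ − 1.960) = 0.9; then δ − 1.960 = Φ⁻¹(0.9) = 1.282, giving δ = 3.242.
δ = d·√(n/2) ⇒ n = 2(δ/d)² = 2 × (3.242 / 0.6174)² = 55.13.
Round up to the next whole unit.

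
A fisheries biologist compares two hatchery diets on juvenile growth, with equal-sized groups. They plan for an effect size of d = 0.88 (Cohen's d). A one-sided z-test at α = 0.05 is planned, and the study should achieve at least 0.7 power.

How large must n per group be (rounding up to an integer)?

n = 13 per group

Set Φ(δ − 1.645) = 0.7; then δ − 1.645 = Φ⁻¹(0.7) = 0.524, giving δ = 2.169.
δ = d·√(n/2) ⇒ n = 2(δ/d)² = 2 × (2.169 / 0.88)² = 12.15.
Round up to the next whole unit.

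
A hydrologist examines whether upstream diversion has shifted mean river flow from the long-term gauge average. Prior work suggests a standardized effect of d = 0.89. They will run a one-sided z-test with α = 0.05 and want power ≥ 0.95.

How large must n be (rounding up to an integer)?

n = 14

Set Φ(δ − 1.645) = 0.95; then δ − 1.645 = Φ⁻¹(0.95) = 1.645, giving δ = 3.290.
δ = d·√n ⇒ n = (δ/d)² = (3.290 / 0.89)² = 13.66.
Rounding up, n = 14.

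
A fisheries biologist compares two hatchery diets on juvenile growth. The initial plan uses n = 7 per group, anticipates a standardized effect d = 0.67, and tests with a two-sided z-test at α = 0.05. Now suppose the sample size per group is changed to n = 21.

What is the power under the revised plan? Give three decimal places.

Power ≈ 0.584

With n = 21 per group: δ = d·√(n/2) = 0.67 × √(21/2) = 2.1710. Critical value z_{0.025} = 1.960.
Revised power = Φ(δ − 1.960) + Φ(−δ − 1.960) = Φ(0.211) + Φ(-4.131) = 0.5836 + 0.0000 = 0.5836.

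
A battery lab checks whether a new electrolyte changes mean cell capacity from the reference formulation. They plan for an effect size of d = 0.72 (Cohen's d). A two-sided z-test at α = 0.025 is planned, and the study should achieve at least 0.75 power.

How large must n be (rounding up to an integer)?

For power 0.75 need Φ(δ − z_{0.0125}) = 0.75, so δ = z_{0.0125} + z_{0.25} = 2.241 + 0.674 = 2.916.
(For δ > 0 the lower-tail rejection region contributes negligibly to power, so the one-term inversion is standard.)
δ = d·√n ⇒ n = (δ/d)² = (2.916 / 0.72)² = 16.40.
Rounding up, n = 17.

n = 17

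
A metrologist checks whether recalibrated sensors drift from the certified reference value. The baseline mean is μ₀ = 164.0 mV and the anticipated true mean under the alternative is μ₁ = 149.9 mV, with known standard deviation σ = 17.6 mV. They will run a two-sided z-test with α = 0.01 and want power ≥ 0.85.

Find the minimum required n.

Standardized effect: d = |μ₁ − μ₀| / σ = |149.9 − 164.0| / 17.6 = 0.8011
For power 0.85 need Φ(δ − z_{0.005}) = 0.85, so δ = z_{0.005} + z_{0.15} = 2.576 + 1.036 = 3.612.
(Ignoring the negligible lower-tail rejection probability gives the usual closed-form inversion.)
δ = d·√n ⇒ n = (δ/d)² = (3.612 / 0.8011)² = 20.33.
Rounding up, n = 21.

n = 21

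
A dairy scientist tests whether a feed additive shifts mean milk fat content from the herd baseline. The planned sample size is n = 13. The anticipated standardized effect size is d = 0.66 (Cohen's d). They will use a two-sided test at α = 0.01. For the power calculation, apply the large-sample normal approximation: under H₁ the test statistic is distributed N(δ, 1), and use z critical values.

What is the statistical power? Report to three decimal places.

Noncentrality parameter: δ = d·√n = 0.66 × √13 = 2.3797
Two-sided α = 0.01 → critical value z_{0.005} = 2.576.
Power = Φ(δ − 2.576) + Φ(−δ − 2.576) = Φ(-0.196) + Φ(-4.955) = 0.4222 + 0.0000 = 0.4222.

Power ≈ 0.422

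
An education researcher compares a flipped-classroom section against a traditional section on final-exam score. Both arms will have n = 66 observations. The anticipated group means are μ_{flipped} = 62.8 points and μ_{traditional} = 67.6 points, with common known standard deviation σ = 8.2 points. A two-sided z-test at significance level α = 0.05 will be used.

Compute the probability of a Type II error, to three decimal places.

Standardized effect: d = |μ_{flipped} − μ_{traditional}| / σ = |62.8 − 67.6| / 8.2 = 0.5854
Noncentrality parameter: δ = d·√(n/2) = 0.5854 × √(66/2) = 3.3627
Critical value for a two-sided test at α = 0.05: z_{α/2} = 1.960.
Power = Φ(δ − 1.960) + Φ(−δ − 1.960) = Φ(1.403) + Φ(-5.323) = 0.9196 + 0.0000 = 0.9196.
Type II error: β = 1 − power = 1 − 0.9196 = 0.0804.

β ≈ 0.080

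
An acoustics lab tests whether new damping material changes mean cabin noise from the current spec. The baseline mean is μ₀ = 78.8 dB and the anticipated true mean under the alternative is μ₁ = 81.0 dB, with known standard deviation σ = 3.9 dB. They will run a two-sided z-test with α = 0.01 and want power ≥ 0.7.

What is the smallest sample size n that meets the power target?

Standardized effect: d = |μ₁ − μ₀| / σ = |81.0 − 78.8| / 3.9 = 0.5641
Set Φ(δ − 2.576) = 0.7; then δ − 2.576 = Φ⁻¹(0.7) = 0.524, giving δ = 3.100.
(For δ > 0 the lower-tail rejection region contributes negligibly to power, so the one-term inversion is standard.)
δ = d·√n ⇒ n = (δ/d)² = (3.100 / 0.5641)² = 30.20.
Round up to the next whole unit.

n = 31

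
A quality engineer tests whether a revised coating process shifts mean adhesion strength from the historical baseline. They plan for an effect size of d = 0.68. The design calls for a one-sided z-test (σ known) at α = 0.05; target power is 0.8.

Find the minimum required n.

Set Φ(δ − 1.645) = 0.8; then δ − 1.645 = Φ⁻¹(0.8) = 0.842, giving δ = 2.486.
δ = d·√n ⇒ n = (δ/d)² = (2.486 / 0.68)² = 13.37.
Rounding up, n = 14.

n = 14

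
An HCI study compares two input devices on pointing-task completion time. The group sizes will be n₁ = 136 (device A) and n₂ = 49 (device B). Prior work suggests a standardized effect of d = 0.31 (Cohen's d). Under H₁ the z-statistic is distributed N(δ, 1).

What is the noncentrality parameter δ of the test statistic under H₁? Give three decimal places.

δ ≈ 1.861

δ = d / √(1/n₁ + 1/n₂) = 0.31 / √(1/136 + 1/49) = 1.8606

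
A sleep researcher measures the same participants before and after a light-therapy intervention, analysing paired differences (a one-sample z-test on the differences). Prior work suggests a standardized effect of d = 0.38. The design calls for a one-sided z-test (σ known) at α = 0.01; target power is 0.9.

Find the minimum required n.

n = 91

Set Φ(δ − 2.326) = 0.9; then δ − 2.326 = Φ⁻¹(0.9) = 1.282, giving δ = 3.608.
δ = d·√n ⇒ n = (δ/d)² = (3.608 / 0.38)² = 90.15.
Rounding up, n = 91.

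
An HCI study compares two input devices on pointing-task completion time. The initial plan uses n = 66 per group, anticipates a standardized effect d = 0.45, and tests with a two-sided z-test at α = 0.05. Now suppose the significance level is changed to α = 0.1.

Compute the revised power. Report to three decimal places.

Power ≈ 0.826

δ = d·√(n/2) = 0.45 × √(66/2) = 2.5851 (unchanged). New critical value: z_{0.05} = 1.645.
Revised power = Φ(δ − 1.645) + Φ(−δ − 1.645) = Φ(0.940) + Φ(-4.230) = 0.8264 + 0.0000 = 0.8265.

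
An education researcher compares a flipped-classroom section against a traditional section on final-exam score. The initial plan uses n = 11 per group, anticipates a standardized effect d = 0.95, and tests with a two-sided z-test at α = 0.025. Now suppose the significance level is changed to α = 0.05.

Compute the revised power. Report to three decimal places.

Power ≈ 0.606

δ = d·√(n/2) = 0.95 × √(11/2) = 2.2279 (unchanged). New critical value: z_{0.025} = 1.960.
Revised power = Φ(δ − 1.960) + Φ(−δ − 1.960) = Φ(0.268) + Φ(-4.188) = 0.6056 + 0.0000 = 0.6057.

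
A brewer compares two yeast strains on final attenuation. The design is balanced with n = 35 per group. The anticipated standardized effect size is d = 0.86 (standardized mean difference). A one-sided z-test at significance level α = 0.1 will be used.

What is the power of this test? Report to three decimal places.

Noncentrality parameter: δ = d·√(n/2) = 0.86 × √(35/2) = 3.5976
Critical value for a one-sided test at α = 0.1: z_α = 1.282.
Power = Φ(δ − 1.282) = Φ(2.316) = 0.9897.

Power ≈ 0.990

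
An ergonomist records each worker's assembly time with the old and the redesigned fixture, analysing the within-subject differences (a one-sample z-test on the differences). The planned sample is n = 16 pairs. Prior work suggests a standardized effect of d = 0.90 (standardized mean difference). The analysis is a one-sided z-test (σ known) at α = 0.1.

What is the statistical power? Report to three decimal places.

Noncentrality parameter: δ = d·√n = 0.90 × √16 = 3.6000
One-sided α = 0.1 → critical value z_{0.1} = 1.282.
Power = P(Z > 1.282 − δ) = Φ(2.318) = 0.9898.

Power ≈ 0.990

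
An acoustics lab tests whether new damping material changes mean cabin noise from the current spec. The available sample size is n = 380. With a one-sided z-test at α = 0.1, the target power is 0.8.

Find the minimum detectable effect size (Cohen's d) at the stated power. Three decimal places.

d ≈ 0.109

Need Φ(δ − 1.282) = 0.8, so δ = 1.282 + 0.842 = 2.123.
δ = d·√n ⇒ d = δ/√n = 2.123/√380 = 0.1089.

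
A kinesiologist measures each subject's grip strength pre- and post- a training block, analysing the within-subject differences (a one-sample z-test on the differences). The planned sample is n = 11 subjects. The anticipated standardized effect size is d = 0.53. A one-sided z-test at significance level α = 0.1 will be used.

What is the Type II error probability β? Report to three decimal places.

β ≈ 0.317

Noncentrality parameter: δ = d·√n = 0.53 × √11 = 1.7578
Critical value for a one-sided test at α = 0.1: z_α = 1.282.
Power = Φ(δ − 1.282) = Φ(0.476) = 0.6831.
Type II error: β = 1 − power = 1 − 0.6831 = 0.3169.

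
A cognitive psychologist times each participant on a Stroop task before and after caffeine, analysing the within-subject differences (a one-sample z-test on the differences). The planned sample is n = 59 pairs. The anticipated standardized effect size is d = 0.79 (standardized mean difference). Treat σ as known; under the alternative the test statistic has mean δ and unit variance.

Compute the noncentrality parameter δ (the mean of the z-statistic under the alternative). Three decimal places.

The noncentrality parameter scales effect size by the design's sample-size factor: δ = d·√n = 0.79 × √59 = 6.0681

δ ≈ 6.068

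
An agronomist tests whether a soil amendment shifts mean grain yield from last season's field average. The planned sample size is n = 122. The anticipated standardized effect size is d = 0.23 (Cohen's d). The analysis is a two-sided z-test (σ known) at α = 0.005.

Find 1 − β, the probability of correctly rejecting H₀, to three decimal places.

Noncentrality parameter: δ = d·√n = 0.23 × √122 = 2.5404
Two-sided α = 0.005 → critical value z_{0.0025} = 2.807.
Power = Φ(δ − 2.807) + Φ(−δ − 2.807) = Φ(-0.267) + Φ(-5.347) = 0.3949 + 0.0000 = 0.3949.

Power ≈ 0.395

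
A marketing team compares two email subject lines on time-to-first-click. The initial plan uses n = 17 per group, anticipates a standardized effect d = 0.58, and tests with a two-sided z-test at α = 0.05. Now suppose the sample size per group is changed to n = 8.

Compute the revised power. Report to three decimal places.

Power ≈ 0.213

With n = 8 per group: δ = d·√(n/2) = 0.58 × √(8/2) = 1.1600. Critical value z_{0.025} = 1.960.
Revised power = Φ(δ − 1.960) + Φ(−δ − 1.960) = Φ(-0.800) + Φ(-3.120) = 0.2119 + 0.0009 = 0.2128.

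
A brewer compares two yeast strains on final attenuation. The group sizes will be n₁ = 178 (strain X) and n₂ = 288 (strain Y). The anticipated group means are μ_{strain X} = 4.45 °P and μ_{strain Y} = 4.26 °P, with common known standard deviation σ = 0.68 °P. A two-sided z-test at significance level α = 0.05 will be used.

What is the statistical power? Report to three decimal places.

Standardized effect: d = |μ_{strain X} − μ_{strain Y}| / σ = |4.45 − 4.26| / 0.68 = 0.2794
Noncentrality parameter: δ = d / √(1/n₁ + 1/n₂) = 0.2794 / √(1/178 + 1/288) = 2.9306
Two-sided α = 0.05 → critical value z_{0.025} = 1.960.
Power = Φ(δ − 1.960) + Φ(−δ − 1.960) = Φ(0.971) + Φ(-4.891) = 0.8341 + 0.0000 = 0.8341.

Power ≈ 0.834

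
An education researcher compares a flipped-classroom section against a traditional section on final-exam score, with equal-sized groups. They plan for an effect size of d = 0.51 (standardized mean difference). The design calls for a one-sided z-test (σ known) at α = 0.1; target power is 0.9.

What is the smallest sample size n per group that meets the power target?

Set Φ(δ − 1.282) = 0.9; then δ − 1.282 = Φ⁻¹(0.9) = 1.282, giving δ = 2.563.
δ = d·√(n/2) ⇒ n = 2(δ/d)² = 2 × (2.563 / 0.51)² = 50.52.
Rounding up, n = 51 per group.

n = 51 per group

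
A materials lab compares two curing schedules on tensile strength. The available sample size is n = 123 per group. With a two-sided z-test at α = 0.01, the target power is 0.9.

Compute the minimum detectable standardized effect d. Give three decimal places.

Required noncentrality: δ = z_{0.005} + z_{0.10} = 2.576 + 1.282 = 3.857.
(Lower-tail contribution to power is negligible for δ > 0.)
δ = d·√(n/2) ⇒ d = δ/√(n/2) = 3.857/√(123/2) = 0.4919.

d ≈ 0.492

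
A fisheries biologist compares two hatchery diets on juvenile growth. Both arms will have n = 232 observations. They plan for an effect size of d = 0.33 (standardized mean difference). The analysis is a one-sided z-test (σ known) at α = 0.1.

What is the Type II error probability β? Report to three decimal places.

β ≈ 0.012

Noncentrality parameter: δ = d·√(n/2) = 0.33 × √(232/2) = 3.5542
One-sided α = 0.1 → critical value z_{0.1} = 1.282.
Power = Φ(δ − 1.282) = Φ(2.273) = 0.9885.
Type II error: β = 1 − power = 1 − 0.9885 = 0.0115.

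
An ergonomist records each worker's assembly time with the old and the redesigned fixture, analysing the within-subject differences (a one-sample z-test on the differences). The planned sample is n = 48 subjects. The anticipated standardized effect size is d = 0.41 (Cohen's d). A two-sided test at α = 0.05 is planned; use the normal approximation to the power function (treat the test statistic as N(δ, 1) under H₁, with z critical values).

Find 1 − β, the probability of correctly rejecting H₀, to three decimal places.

Power ≈ 0.811

Noncentrality parameter: δ = d·√n = 0.41 × √48 = 2.8406
Two-sided α = 0.05 → critical value z_{0.025} = 1.960.
Power = Φ(δ − 1.960) + Φ(−δ − 1.960) = Φ(0.881) + Φ(-4.801) = 0.8107 + 0.0000 = 0.8107.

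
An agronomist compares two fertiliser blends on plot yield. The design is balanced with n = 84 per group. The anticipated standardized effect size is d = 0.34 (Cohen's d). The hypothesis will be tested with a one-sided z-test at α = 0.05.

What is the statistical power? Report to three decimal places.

Power ≈ 0.712

Noncentrality parameter: δ = d·√(n/2) = 0.34 × √(84/2) = 2.2035
One-sided α = 0.05 → critical value z_{0.05} = 1.645.
Power = Φ(δ − 1.645) = Φ(0.559) = 0.7118.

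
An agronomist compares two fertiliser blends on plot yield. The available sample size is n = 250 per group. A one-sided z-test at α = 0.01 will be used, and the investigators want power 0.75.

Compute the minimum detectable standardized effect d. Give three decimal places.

d ≈ 0.268

Required noncentrality: δ = z_{0.01} + z_{0.25} = 2.326 + 0.674 = 3.001.
δ = d·√(n/2) ⇒ d = δ/√(n/2) = 3.001/√(250/2) = 0.2684.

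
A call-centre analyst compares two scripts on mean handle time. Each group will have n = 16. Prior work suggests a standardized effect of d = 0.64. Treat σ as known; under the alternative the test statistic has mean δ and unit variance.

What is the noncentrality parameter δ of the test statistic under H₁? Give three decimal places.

δ ≈ 1.810

The noncentrality parameter scales effect size by the design's sample-size factor: δ = d·√(n/2) = 0.64 × √(16/2) = 1.8102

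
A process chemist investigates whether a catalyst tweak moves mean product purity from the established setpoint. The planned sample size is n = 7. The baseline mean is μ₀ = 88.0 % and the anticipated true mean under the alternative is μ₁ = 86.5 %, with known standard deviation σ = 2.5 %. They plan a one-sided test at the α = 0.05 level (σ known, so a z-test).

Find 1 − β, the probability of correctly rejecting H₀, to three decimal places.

Power ≈ 0.477

Standardized effect: d = |μ₁ − μ₀| / σ = |86.5 − 88.0| / 2.5 = 0.6000
Noncentrality parameter: δ = d·√n = 0.6000 × √7 = 1.5875
One-sided α = 0.05 → critical value z_{0.05} = 1.645.
Power = P(Z > 1.645 − δ) = Φ(-0.057) = 0.4771.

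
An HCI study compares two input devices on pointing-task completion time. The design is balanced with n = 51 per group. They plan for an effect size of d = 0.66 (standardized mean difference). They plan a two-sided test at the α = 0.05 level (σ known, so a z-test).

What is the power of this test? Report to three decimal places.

Power ≈ 0.915

Noncentrality parameter: δ = d·√(n/2) = 0.66 × √(51/2) = 3.3328
Critical value for a two-sided test at α = 0.05: z_{α/2} = 1.960.
Power = Φ(δ − 1.960) + Φ(−δ − 1.960) = Φ(1.373) + Φ(-5.293) = 0.9151 + 0.0000 = 0.9151.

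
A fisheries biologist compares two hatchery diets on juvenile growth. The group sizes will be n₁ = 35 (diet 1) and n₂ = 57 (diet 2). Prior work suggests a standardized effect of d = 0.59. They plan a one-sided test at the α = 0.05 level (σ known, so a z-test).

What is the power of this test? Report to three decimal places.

Noncentrality parameter: δ = d / √(1/n₁ + 1/n₂) = 0.59 / √(1/35 + 1/57) = 2.7474
Critical value for a one-sided test at α = 0.05: z_α = 1.645.
Power = Φ(δ − 1.645) = Φ(1.103) = 0.8649.

Power ≈ 0.865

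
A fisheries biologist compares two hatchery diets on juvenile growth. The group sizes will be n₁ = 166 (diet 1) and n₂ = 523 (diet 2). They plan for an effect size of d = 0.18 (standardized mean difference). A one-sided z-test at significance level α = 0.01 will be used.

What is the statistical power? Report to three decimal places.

Noncentrality parameter: δ = d / √(1/n₁ + 1/n₂) = 0.18 / √(1/166 + 1/523) = 2.0205
Critical value for a one-sided test at α = 0.01: z_α = 2.326.
Power = Φ(δ − 2.326) = Φ(-0.306) = 0.3799.

Power ≈ 0.380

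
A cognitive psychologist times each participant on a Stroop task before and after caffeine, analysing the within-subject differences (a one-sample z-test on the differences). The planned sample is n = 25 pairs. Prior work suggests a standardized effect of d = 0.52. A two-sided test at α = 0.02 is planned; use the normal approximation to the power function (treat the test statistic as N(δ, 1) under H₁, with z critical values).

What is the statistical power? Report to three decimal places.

Power ≈ 0.608

Noncentrality parameter: δ = d·√n = 0.52 × √25 = 2.6000
Critical value for a two-sided test at α = 0.02: z_{α/2} = 2.326.
Power = Φ(δ − 2.326) + Φ(−δ − 2.326) = Φ(0.274) + Φ(-4.926) = 0.6078 + 0.0000 = 0.6078.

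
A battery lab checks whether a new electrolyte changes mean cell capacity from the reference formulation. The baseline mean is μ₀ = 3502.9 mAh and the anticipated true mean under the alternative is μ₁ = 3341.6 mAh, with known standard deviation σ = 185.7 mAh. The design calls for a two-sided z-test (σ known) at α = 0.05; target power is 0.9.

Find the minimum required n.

n = 14

Standardized effect: d = |μ₁ − μ₀| / σ = |3341.6 − 3502.9| / 185.7 = 0.8686
For power 0.9 need Φ(δ − z_{0.025}) = 0.9, so δ = z_{0.025} + z_{0.10} = 1.960 + 1.282 = 3.242.
(For δ > 0 the lower-tail rejection region contributes negligibly to power, so the one-term inversion is standard.)
δ = d·√n ⇒ n = (δ/d)² = (3.242 / 0.8686)² = 13.93.
Rounding up, n = 14.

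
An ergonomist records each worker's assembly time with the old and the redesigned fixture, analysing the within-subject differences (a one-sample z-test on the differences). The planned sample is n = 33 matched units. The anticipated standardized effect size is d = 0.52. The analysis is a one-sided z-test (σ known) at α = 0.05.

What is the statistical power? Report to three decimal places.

Noncentrality parameter: δ = d·√n = 0.52 × √33 = 2.9872
Critical value for a one-sided test at α = 0.05: z_α = 1.645.
Power = P(Z > 1.645 − δ) = Φ(1.342) = 0.9103.

Power ≈ 0.910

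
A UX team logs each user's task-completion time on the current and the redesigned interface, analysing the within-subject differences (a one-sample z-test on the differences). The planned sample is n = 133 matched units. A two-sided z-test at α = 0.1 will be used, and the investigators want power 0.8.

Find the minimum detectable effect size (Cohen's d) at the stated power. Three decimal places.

d ≈ 0.216

Required noncentrality: δ = z_{0.05} + z_{0.20} = 1.645 + 0.842 = 2.486.
(The second rejection-region term Φ(−δ − z_{α/2}) is negligible and dropped.)
δ = d·√n ⇒ d = δ/√n = 2.486/√133 = 0.2156.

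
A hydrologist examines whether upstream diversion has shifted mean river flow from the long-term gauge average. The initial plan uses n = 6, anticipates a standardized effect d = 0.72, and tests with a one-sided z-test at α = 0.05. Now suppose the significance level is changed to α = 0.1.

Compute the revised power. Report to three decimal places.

δ = d·√n = 0.72 × √6 = 1.7636 (unchanged). New critical value: z_{0.1} = 1.282.
Revised power = P(Z > 1.282 − δ) = Φ(0.482) = 0.6851.

Power ≈ 0.685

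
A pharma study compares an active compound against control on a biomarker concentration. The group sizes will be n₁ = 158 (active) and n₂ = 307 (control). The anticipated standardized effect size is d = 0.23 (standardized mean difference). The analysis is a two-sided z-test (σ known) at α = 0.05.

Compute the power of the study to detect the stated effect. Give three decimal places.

Power ≈ 0.651

Noncentrality parameter: δ = d / √(1/n₁ + 1/n₂) = 0.23 / √(1/158 + 1/307) = 2.3491
Two-sided α = 0.05 → critical value z_{0.025} = 1.960.
Power = Φ(δ − 1.960) + Φ(−δ − 1.960) = Φ(0.389) + Φ(-4.309) = 0.6514 + 0.0000 = 0.6514.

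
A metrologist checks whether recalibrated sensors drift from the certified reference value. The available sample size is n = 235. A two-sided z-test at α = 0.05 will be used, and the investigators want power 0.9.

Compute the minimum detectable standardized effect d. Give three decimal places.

d ≈ 0.211

Required noncentrality: δ = z_{0.025} + z_{0.10} = 1.960 + 1.282 = 3.242.
(The second rejection-region term Φ(−δ − z_{α/2}) is negligible and dropped.)
δ = d·√n ⇒ d = δ/√n = 3.242/√235 = 0.2115.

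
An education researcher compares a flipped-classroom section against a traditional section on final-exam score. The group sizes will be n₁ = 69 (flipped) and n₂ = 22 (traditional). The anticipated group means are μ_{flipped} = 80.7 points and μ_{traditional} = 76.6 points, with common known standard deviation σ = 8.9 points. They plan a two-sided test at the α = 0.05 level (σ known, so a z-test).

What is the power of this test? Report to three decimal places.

Standardized effect: d = |μ_{flipped} − μ_{traditional}| / σ = |80.7 − 76.6| / 8.9 = 0.4607
Noncentrality parameter: δ = d / √(1/n₁ + 1/n₂) = 0.4607 / √(1/69 + 1/22) = 1.8815
Two-sided α = 0.05 → critical value z_{0.025} = 1.960.
Power = Φ(δ − 1.960) + Φ(−δ − 1.960) = Φ(-0.078) + Φ(-3.841) = 0.4687 + 0.0001 = 0.4688.

Power ≈ 0.469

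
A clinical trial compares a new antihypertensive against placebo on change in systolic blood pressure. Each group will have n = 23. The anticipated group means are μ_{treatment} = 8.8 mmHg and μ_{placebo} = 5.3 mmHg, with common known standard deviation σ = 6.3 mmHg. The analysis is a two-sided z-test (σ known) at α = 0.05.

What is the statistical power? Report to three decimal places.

Power ≈ 0.470

Standardized effect: d = |μ_{treatment} − μ_{placebo}| / σ = |8.8 − 5.3| / 6.3 = 0.5556
Noncentrality parameter: δ = d·√(n/2) = 0.5556 × √(23/2) = 1.8840
Two-sided α = 0.05 → critical value z_{0.025} = 1.960.
Power = Φ(δ − 1.960) + Φ(−δ − 1.960) = Φ(-0.076) + Φ(-3.844) = 0.4697 + 0.0001 = 0.4698.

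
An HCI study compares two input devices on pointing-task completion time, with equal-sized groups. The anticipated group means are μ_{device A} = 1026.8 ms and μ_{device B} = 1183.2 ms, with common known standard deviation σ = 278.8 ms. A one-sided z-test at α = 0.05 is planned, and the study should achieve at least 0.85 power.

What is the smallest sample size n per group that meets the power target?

n = 46 per group

Standardized effect: d = |μ_{device A} − μ_{device B}| / σ = |1026.8 − 1183.2| / 278.8 = 0.5610
Set Φ(δ − 1.645) = 0.85; then δ − 1.645 = Φ⁻¹(0.85) = 1.036, giving δ = 2.681.
δ = d·√(n/2) ⇒ n = 2(δ/d)² = 2 × (2.681 / 0.5610)² = 45.69.
Round up to the next whole unit.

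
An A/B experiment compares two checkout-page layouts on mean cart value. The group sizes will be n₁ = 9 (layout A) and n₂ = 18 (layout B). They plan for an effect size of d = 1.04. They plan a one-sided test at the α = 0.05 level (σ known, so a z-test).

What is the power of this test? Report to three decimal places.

Noncentrality parameter: δ = d / √(1/n₁ + 1/n₂) = 1.04 / √(1/9 + 1/18) = 2.5475
One-sided α = 0.05 → critical value z_{0.05} = 1.645.
Power = Φ(δ − 1.645) = Φ(0.903) = 0.8166.

Power ≈ 0.817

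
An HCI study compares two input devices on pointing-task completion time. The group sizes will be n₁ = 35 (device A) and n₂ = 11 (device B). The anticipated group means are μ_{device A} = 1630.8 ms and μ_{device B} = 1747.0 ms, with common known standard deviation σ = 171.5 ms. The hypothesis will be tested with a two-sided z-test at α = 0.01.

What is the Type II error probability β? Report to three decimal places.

β ≈ 0.731

Standardized effect: d = |μ_{device A} − μ_{device B}| / σ = |1630.8 − 1747.0| / 171.5 = 0.6776
Noncentrality parameter: δ = d / √(1/n₁ + 1/n₂) = 0.6776 / √(1/35 + 1/11) = 1.9602
Critical value for a two-sided test at α = 0.01: z_{α/2} = 2.576.
Power = Φ(δ − 2.576) + Φ(−δ − 2.576) = Φ(-0.616) + Φ(-4.536) = 0.2691 + 0.0000 = 0.2691.
Type II error: β = 1 − power = 1 − 0.2691 = 0.7309.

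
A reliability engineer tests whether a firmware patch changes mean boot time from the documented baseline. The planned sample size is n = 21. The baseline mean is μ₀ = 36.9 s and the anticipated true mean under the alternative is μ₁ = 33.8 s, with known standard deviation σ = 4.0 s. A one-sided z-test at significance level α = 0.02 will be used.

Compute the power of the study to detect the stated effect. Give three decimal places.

Standardized effect: d = |μ₁ − μ₀| / σ = |33.8 − 36.9| / 4.0 = 0.7750
Noncentrality parameter: δ = d·√n = 0.7750 × √21 = 3.5515
One-sided α = 0.02 → critical value z_{0.02} = 2.054.
Power = Φ(δ − 2.054) = Φ(1.498) = 0.9329.

Power ≈ 0.933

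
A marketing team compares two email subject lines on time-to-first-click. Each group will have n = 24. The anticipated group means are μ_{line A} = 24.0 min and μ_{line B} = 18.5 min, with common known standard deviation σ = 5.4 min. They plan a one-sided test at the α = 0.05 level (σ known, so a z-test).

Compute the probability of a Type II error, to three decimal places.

Standardized effect: d = |μ_{line A} − μ_{line B}| / σ = |24.0 − 18.5| / 5.4 = 1.0185
Noncentrality parameter: δ = d·√(n/2) = 1.0185 × √(24/2) = 3.5283
Critical value for a one-sided test at α = 0.05: z_α = 1.645.
Power = P(Z > 1.645 − δ) = Φ(1.883) = 0.9702.
Type II error: β = 1 − power = 1 − 0.9702 = 0.0298.

β ≈ 0.030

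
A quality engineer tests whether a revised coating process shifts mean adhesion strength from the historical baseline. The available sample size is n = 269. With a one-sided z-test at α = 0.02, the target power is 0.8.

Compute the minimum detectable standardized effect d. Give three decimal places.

d ≈ 0.177

Required noncentrality: δ = z_{0.02} + z_{0.20} = 2.054 + 0.842 = 2.895.
δ = d·√n ⇒ d = δ/√n = 2.895/√269 = 0.1765.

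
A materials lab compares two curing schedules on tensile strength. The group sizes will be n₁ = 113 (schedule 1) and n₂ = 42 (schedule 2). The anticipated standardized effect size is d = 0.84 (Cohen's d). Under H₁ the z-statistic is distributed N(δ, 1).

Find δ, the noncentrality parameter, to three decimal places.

δ ≈ 4.648

The noncentrality parameter scales effect size by the design's sample-size factor: δ = d / √(1/n₁ + 1/n₂) = 0.84 / √(1/113 + 1/42) = 4.6481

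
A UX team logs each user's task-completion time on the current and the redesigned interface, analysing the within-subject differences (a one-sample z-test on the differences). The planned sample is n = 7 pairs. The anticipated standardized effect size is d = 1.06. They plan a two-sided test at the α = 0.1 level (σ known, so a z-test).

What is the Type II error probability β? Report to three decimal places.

Noncentrality parameter: δ = d·√n = 1.06 × √7 = 2.8045
Critical value for a two-sided test at α = 0.1: z_{α/2} = 1.645.
Power = Φ(δ − 1.645) + Φ(−δ − 1.645) = Φ(1.160) + Φ(-4.449) = 0.8769 + 0.0000 = 0.8769.
Type II error: β = 1 − power = 1 − 0.8769 = 0.1231.

β ≈ 0.123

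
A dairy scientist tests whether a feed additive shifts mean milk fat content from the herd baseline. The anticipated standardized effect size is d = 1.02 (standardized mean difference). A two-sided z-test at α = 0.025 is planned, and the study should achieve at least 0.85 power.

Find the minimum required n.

For power 0.85 need Φ(δ − z_{0.0125}) = 0.85, so δ = z_{0.0125} + z_{0.15} = 2.241 + 1.036 = 3.278.
(The Φ(−δ − z_{α/2}) term is vanishingly small for δ > 0 and is dropped in the standard sample-size formula.)
δ = d·√n ⇒ n = (δ/d)² = (3.278 / 1.02)² = 10.33.
Round up to the next whole unit.

n = 11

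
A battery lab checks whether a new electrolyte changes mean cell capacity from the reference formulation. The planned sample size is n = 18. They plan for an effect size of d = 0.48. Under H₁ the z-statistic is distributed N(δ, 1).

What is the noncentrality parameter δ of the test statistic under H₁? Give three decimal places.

δ ≈ 2.036

The noncentrality parameter scales effect size by the design's sample-size factor: δ = d·√n = 0.48 × √18 = 2.0365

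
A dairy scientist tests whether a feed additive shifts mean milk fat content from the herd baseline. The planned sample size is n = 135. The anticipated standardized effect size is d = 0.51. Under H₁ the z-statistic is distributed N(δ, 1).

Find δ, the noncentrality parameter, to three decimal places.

δ ≈ 5.926

The noncentrality parameter scales effect size by the design's sample-size factor: δ = d·√n = 0.51 × √135 = 5.9257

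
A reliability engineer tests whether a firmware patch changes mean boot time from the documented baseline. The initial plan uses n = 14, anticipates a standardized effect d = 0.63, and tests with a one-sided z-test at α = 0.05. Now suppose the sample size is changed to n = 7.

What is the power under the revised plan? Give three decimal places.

With n = 7: δ = d·√n = 0.63 × √7 = 1.6668. Critical value z_{0.05} = 1.645.
Revised power = P(Z > 1.645 − δ) = Φ(0.022) = 0.5088.

Power ≈ 0.509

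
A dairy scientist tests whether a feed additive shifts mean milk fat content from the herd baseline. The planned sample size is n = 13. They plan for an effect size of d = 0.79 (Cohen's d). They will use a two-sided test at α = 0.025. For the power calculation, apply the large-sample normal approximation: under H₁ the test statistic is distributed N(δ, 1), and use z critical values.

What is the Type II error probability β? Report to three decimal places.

β ≈ 0.272

Noncentrality parameter: δ = d·√n = 0.79 × √13 = 2.8484
Two-sided α = 0.025 → critical value z_{0.0125} = 2.241.
Power = Φ(δ − 2.241) + Φ(−δ − 2.241) = Φ(0.607) + Φ(-5.090) = 0.7281 + 0.0000 = 0.7281.
Type II error: β = 1 − power = 1 − 0.7281 = 0.2719.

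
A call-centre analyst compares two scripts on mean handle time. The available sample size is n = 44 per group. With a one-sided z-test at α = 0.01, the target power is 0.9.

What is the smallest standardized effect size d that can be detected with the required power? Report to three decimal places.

d ≈ 0.769

Need Φ(δ − 2.326) = 0.9, so δ = 2.326 + 1.282 = 3.608.
δ = d·√(n/2) ⇒ d = δ/√(n/2) = 3.608/√(44/2) = 0.7692.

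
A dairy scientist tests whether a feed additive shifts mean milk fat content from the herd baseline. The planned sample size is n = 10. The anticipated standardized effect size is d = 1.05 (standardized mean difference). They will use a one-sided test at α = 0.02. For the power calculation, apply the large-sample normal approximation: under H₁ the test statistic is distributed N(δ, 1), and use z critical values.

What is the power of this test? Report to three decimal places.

Power ≈ 0.897

Noncentrality parameter: δ = d·√n = 1.05 × √10 = 3.3204
One-sided α = 0.02 → critical value z_{0.02} = 2.054.
Power = Φ(δ − 2.054) = Φ(1.267) = 0.8974.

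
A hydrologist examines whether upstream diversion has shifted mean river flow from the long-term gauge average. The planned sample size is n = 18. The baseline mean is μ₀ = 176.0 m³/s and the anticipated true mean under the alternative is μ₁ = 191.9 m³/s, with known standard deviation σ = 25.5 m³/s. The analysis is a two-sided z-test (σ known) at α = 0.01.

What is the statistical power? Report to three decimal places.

Standardized effect: d = |μ₁ − μ₀| / σ = |191.9 − 176.0| / 25.5 = 0.6235
Noncentrality parameter: λ = d·√n = 0.6235 × √18 = 2.6454
Two-sided α = 0.01 → critical value z_{0.005} = 2.576.
Power = Φ(λ − 2.576) + Φ(−λ − 2.576) = Φ(0.070) + Φ(-5.221) = 0.5277 + 0.0000 = 0.5277.

Power ≈ 0.528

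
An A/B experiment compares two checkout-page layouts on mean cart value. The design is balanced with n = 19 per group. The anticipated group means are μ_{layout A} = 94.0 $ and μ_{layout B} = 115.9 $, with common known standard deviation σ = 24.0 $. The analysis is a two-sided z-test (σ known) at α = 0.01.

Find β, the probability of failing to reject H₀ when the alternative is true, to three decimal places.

β ≈ 0.406

Standardized effect: d = |μ_{layout A} − μ_{layout B}| / σ = |94.0 − 115.9| / 24.0 = 0.9125
Noncentrality parameter: δ = d·√(n/2) = 0.9125 × √(19/2) = 2.8125
Critical value for a two-sided test at α = 0.01: z_{α/2} = 2.576.
Power = Φ(δ − 2.576) + Φ(−δ − 2.576) = Φ(0.237) + Φ(-5.388) = 0.5935 + 0.0000 = 0.5935.
Type II error: β = 1 − power = 1 − 0.5935 = 0.4065.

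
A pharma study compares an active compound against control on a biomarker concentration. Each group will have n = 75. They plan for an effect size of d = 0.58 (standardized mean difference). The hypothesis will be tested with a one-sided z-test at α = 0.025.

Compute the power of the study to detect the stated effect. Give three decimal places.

Power ≈ 0.944

Noncentrality parameter: δ = d·√(n/2) = 0.58 × √(75/2) = 3.5518
One-sided α = 0.025 → critical value z_{0.025} = 1.960.
Power = P(Z > 1.960 − δ) = Φ(1.592) = 0.9443.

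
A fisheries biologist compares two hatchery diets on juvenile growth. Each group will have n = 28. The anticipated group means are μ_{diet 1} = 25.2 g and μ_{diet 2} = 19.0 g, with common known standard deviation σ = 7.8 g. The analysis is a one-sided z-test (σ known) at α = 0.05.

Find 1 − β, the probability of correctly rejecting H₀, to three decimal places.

Power ≈ 0.908

Standardized effect: d = |μ_{diet 1} − μ_{diet 2}| / σ = |25.2 − 19.0| / 7.8 = 0.7949
Noncentrality parameter: δ = d·√(n/2) = 0.7949 × √(28/2) = 2.9741
One-sided α = 0.05 → critical value z_{0.05} = 1.645.
Power = P(Z > 1.645 − δ) = Φ(1.329) = 0.9081.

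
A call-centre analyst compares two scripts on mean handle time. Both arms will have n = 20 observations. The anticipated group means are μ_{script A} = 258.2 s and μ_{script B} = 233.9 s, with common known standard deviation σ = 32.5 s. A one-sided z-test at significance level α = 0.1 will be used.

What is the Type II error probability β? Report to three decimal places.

β ≈ 0.139

Standardized effect: d = |μ_{script A} − μ_{script B}| / σ = |258.2 − 233.9| / 32.5 = 0.7477
Noncentrality parameter: δ = d·√(n/2) = 0.7477 × √(20/2) = 2.3644
One-sided α = 0.1 → critical value z_{0.1} = 1.282.
Power = Φ(δ − 1.282) = Φ(1.083) = 0.8606.
Type II error: β = 1 − power = 1 − 0.8606 = 0.1394.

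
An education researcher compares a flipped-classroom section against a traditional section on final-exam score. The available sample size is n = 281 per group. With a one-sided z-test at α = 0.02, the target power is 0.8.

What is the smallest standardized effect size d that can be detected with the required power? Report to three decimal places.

Need Φ(δ − 2.054) = 0.8, so δ = 2.054 + 0.842 = 2.895.
δ = d·√(n/2) ⇒ d = δ/√(n/2) = 2.895/√(281/2) = 0.2443.

d ≈ 0.244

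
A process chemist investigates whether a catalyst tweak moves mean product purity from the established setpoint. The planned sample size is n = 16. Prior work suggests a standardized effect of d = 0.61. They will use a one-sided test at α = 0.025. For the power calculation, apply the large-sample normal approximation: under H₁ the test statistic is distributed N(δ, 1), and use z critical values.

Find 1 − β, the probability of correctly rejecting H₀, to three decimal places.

Power ≈ 0.684

Noncentrality parameter: δ = d·√n = 0.61 × √16 = 2.4400
One-sided α = 0.025 → critical value z_{0.025} = 1.960.
Power = P(Z > 1.960 − δ) = Φ(0.480) = 0.6844.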